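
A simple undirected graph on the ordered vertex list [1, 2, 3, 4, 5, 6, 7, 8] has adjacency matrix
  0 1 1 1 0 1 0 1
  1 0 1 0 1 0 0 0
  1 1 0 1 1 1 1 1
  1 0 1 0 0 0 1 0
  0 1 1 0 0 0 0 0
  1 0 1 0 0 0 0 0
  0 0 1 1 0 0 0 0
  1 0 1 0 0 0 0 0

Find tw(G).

2

A width-2 tree decomposition is:
Bags: B1 = {1, 2, 3}  B2 = {2, 3, 5}  B3 = {1, 3, 8}  B4 = {1, 3, 6}  B5 = {1, 3, 4}  B6 = {3, 4, 7}
Tree: B1–B2, B1–B3, B1–B4, B3–B5, B5–B6
Each bag holds 3 vertices, so the decomposition has width 2, which upper-bounds the treewidth. Conversely, {1, 3, 8} is a clique of size 3, and the vertices of any clique must share a bag in every tree decomposition; so some bag has ≥ 3 vertices and tw(G) ≥ 2. Combining the bounds, tw(G) = 2.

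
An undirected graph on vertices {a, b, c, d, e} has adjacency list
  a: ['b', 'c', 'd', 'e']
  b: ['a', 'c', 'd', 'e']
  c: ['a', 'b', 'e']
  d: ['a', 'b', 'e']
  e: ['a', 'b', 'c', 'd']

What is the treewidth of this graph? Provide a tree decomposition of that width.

Every bag has size at most 4, so the width is 4 − 1 = 3 and tw(G) ≤ 3. Conversely, {a, b, d, e} is a clique of size 4, and the vertices of any clique must share a bag in every tree decomposition; so some bag has ≥ 4 vertices and tw(G) ≥ 3. The upper and lower bounds meet at 3, so that is the treewidth.

Treewidth 3.
One such decomposition:
Bags: B1 = {a, b, d, e}  B2 = {a, b, c, e}
Tree: B1–B2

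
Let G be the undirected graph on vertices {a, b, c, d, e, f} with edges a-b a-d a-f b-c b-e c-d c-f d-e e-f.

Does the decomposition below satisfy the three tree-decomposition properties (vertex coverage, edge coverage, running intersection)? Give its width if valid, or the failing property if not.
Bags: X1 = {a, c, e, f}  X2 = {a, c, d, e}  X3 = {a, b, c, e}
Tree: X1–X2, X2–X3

Yes; width 3.

Checking the three conditions: (i) the bags cover all of {a, b, c, d, e, f}; (ii) for each edge, some bag contains both endpoints; (iii) the bags containing any fixed vertex form a subtree. All hold, so the decomposition is valid with width 4 − 1 = 3.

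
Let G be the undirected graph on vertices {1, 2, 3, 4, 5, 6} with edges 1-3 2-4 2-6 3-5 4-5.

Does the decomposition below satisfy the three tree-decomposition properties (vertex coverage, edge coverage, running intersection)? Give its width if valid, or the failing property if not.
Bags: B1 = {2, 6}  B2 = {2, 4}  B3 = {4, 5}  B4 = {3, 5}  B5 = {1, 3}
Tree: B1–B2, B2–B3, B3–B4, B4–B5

Vertex coverage: the bags together contain {1, 2, 3, 4, 5, 6}, the full vertex set. Edge coverage: each edge of G has both endpoints in at least one bag. Running intersection: for every vertex, the bags containing it form a connected subtree. All three properties hold, so this is a valid tree decomposition of width max|bag| − 1 = 1, and hence tw(G) ≤ 1.

Yes; width 1.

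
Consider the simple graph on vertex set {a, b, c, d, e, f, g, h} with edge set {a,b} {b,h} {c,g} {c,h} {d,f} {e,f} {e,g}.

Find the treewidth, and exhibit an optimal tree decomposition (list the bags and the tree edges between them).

Treewidth 1.
One such decomposition:
Bags: B1 = {a, b}  B2 = {b, h}  B3 = {c, h}  B4 = {c, g}  B5 = {e, g}  B6 = {e, f}  B7 = {d, f}
Tree: B1–B2, B2–B3, B3–B4, B4–B5, B5–B6, B6–B7

Every bag has size at most 2, so the width is 2 − 1 = 1 and tw(G) ≤ 1. G has an edge, so its treewidth is at least 1. The upper and lower bounds meet at 1, so that is the treewidth.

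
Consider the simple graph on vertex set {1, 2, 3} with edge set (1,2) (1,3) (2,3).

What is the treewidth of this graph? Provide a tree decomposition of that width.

With just one bag of size 3, the width is 3 − 1 = 2, so tw(G) ≤ 2. Conversely, {1, 2, 3} is a clique of size 3, and the vertices of any clique must share a bag in every tree decomposition; so some bag has ≥ 3 vertices and tw(G) ≥ 2. Combining the bounds, tw(G) = 2.

Treewidth 2.
One such decomposition:
Bags: B1 = {1, 2, 3}
Tree: (single bag)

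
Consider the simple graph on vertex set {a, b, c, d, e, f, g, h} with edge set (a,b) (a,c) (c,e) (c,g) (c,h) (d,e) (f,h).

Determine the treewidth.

1

A width-1 tree decomposition is:
Bags: B1 = {a, c}  B2 = {c, g}  B3 = {c, h}  B4 = {c, e}  B5 = {d, e}  B6 = {f, h}  B7 = {a, b}
Tree: B1–B2, B2–B3, B2–B4, B4–B5, B3–B6, B1–B7
The largest bag has 2 vertices, giving width 1; this decomposition certifies tw(G) ≤ 1. Since G has at least one edge (e.g. c–a), it is not an edgeless graph, so tw(G) ≥ 1. Combining the bounds, tw(G) = 1.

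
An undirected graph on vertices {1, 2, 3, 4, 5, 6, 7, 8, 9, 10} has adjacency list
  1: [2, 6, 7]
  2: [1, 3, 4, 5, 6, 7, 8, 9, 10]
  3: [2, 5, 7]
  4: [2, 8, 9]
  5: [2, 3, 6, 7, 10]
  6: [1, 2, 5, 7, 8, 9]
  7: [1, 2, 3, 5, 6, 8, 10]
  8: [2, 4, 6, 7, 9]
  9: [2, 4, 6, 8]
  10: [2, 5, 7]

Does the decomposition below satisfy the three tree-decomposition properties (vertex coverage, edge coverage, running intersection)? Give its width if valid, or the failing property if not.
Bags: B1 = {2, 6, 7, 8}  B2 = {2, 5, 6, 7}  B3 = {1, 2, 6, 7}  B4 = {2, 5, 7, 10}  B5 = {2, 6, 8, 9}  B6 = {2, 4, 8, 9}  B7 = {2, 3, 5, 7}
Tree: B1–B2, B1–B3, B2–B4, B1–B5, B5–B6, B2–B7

Every vertex of G appears in some bag (union = {1, 2, 3, 4, 5, 6, 7, 8, 9, 10}); every edge is covered by a bag; and for each vertex v the set of bags containing v is connected in the bag tree. The decomposition is therefore valid. The largest bag has 4 vertices, so the width is 3.

Yes; width 3.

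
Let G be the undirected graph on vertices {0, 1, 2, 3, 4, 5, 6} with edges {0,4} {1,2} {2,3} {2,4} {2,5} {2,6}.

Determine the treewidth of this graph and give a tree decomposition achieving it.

Treewidth 1.
One optimal decomposition is:
Bags: B1 = {2, 4}  B2 = {1, 2}  B3 = {0, 4}  B4 = {2, 5}  B5 = {2, 3}  B6 = {2, 6}
Tree: B1–B2, B1–B3, B1–B4, B1–B5, B1–B6

Each bag holds 2 vertices, so the decomposition has width 1, which upper-bounds the treewidth. G has an edge, so its treewidth is at least 1. The upper and lower bounds meet at 1, so that is the treewidth.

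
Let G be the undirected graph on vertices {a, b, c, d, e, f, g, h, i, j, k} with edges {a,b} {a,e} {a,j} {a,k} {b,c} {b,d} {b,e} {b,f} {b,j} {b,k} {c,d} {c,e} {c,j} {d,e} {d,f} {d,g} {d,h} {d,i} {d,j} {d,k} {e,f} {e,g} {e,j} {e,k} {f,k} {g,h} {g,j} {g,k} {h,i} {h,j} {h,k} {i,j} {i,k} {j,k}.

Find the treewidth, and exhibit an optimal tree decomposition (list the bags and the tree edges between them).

Treewidth 4.
One optimal decomposition is:
Bags: B1 = {b, d, e, j, k}  B2 = {a, b, e, j, k}  B3 = {b, d, e, f, k}  B4 = {b, c, d, e, j}  B5 = {d, e, g, j, k}  B6 = {d, g, h, j, k}  B7 = {d, h, i, j, k}
Tree: B1–B2, B1–B3, B1–B4, B1–B5, B5–B6, B6–B7

The largest bag has 5 vertices, giving width 4; this decomposition certifies tw(G) ≤ 4. Conversely, {b, c, d, e, j} is a clique of size 5, and the vertices of any clique must share a bag in every tree decomposition; so some bag has ≥ 5 vertices and tw(G) ≥ 4. Combining the bounds, tw(G) = 4.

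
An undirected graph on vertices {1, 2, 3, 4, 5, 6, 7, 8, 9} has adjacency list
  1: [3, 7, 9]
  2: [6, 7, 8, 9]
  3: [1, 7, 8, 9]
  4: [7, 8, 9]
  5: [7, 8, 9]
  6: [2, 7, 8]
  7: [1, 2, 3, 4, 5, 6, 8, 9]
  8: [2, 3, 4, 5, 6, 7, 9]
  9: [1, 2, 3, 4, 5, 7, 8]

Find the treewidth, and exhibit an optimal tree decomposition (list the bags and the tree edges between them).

Treewidth 3.
Bags: B1 = {3, 7, 8, 9}  B2 = {4, 7, 8, 9}  B3 = {1, 3, 7, 9}  B4 = {5, 7, 8, 9}  B5 = {2, 7, 8, 9}  B6 = {2, 6, 7, 8}
Tree: B1–B2, B1–B3, B2–B4, B4–B5, B5–B6

Every bag has size at most 4, so the width is 4 − 1 = 3 and tw(G) ≤ 3. On the other hand G contains the 4-clique {2, 7, 8, 9}. A clique must lie in a single bag of any decomposition, so no decomposition can have width below 3. Hence tw(G) = 3 exactly.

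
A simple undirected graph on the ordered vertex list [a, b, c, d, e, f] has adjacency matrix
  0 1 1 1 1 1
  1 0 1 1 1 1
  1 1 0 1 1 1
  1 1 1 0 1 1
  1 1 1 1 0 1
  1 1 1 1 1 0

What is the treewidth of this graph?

5

A width-5 tree decomposition is:
Bags: B1 = {a, b, c, d, e, f}
Tree: (single bag)
With just one bag of size 6, the width is 6 − 1 = 5, so tw(G) ≤ 5. Conversely, {a, b, c, d, e, f} is a clique of size 6, and the vertices of any clique must share a bag in every tree decomposition; so some bag has ≥ 6 vertices and tw(G) ≥ 5. The upper and lower bounds meet at 5, so that is the treewidth.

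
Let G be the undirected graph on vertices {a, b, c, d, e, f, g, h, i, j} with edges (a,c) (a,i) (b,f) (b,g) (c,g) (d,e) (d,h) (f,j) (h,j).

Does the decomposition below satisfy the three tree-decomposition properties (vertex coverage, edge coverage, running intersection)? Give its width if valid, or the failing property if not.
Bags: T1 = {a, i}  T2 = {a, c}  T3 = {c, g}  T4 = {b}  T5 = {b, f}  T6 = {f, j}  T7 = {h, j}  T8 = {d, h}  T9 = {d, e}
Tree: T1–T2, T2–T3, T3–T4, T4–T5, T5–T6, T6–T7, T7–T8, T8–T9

No — edge (g,b) lies in no bag.

A tree decomposition must satisfy three properties: every vertex lies in some bag; for every edge, both endpoints lie together in some bag; and for every vertex, the bags containing it form a connected subtree. Here edge (g,b) lies in no bag, so the decomposition is invalid.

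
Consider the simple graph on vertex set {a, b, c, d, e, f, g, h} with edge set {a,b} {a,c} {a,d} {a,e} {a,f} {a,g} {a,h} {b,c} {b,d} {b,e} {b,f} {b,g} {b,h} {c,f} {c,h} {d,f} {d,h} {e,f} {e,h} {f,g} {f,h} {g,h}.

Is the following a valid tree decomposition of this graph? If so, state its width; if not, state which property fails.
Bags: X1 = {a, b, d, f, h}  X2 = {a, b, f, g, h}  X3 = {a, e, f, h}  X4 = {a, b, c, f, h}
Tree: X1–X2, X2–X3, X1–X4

A tree decomposition must satisfy three properties: every vertex lies in some bag; for every edge, both endpoints lie together in some bag; and for every vertex, the bags containing it form a connected subtree. Here edge (b,e) lies in no bag, so the decomposition is invalid.

No — edge (b,e) lies in no bag.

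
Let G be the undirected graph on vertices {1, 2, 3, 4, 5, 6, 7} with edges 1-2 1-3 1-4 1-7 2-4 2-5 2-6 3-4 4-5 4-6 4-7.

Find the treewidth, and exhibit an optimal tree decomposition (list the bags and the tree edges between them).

Every bag has size at most 3, so the width is 3 − 1 = 2 and tw(G) ≤ 2. Conversely, {1, 2, 4} is a clique of size 3, and the vertices of any clique must share a bag in every tree decomposition; so some bag has ≥ 3 vertices and tw(G) ≥ 2. Combining the bounds, tw(G) = 2.

Treewidth 2.
One optimal decomposition is:
Bags: B1 = {2, 4, 5}  B2 = {1, 2, 4}  B3 = {1, 3, 4}  B4 = {2, 4, 6}  B5 = {1, 4, 7}
Tree: B1–B2, B2–B3, B1–B4, B2–B5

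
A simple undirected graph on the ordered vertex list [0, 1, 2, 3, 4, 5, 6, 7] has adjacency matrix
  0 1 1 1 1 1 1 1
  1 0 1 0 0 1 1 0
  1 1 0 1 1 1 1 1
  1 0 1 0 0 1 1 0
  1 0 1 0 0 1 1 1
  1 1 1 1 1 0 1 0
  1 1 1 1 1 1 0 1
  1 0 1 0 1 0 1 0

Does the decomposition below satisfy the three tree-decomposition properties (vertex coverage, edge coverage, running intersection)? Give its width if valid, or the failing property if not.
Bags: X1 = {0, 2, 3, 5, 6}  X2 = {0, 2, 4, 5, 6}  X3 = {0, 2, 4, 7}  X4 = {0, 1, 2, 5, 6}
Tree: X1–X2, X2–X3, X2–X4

No — edge (6,7) lies in no bag.

A tree decomposition must satisfy three properties: every vertex lies in some bag; for every edge, both endpoints lie together in some bag; and for every vertex, the bags containing it form a connected subtree. Here edge (6,7) lies in no bag, so the decomposition is invalid.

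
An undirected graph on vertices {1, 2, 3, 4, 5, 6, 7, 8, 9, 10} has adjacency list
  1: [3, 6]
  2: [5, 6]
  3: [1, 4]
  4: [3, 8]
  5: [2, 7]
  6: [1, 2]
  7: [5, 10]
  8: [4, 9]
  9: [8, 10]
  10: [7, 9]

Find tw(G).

2

A width-2 tree decomposition is:
Bags: B1 = {2, 5, 7}  B2 = {2, 7, 10}  B3 = {2, 9, 10}  B4 = {2, 8, 9}  B5 = {2, 4, 8}  B6 = {2, 3, 4}  B7 = {1, 2, 3}  B8 = {1, 2, 6}
Tree: B1–B2, B2–B3, B3–B4, B4–B5, B5–B6, B6–B7, B7–B8
Every bag has size at most 3, so the width is 3 − 1 = 2 and tw(G) ≤ 2. Since 2–5–7–10–9–8–4–3–1–6–2 is a cycle in G, G is not acyclic. Forests are exactly the graphs of treewidth ≤ 1, so tw(G) ≥ 2. Combining the bounds, tw(G) = 2.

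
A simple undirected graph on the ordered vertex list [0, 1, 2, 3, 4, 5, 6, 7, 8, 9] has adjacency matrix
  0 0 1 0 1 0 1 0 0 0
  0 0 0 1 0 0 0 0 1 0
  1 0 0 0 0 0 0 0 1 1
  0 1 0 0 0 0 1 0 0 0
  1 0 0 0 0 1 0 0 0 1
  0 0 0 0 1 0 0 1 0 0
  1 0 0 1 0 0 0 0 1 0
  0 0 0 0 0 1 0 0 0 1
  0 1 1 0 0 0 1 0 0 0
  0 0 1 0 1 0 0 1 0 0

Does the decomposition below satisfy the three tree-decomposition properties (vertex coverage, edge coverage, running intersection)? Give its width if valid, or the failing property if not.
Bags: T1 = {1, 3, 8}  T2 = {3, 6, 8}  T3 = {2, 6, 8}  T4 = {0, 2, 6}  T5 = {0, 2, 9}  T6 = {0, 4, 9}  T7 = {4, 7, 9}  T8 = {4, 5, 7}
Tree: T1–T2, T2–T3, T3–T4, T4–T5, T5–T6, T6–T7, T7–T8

Vertex coverage: the bags together contain {0, 1, 2, 3, 4, 5, 6, 7, 8, 9}, the full vertex set. Edge coverage: each edge of G has both endpoints in at least one bag. Running intersection: for every vertex, the bags containing it form a connected subtree. All three properties hold, so this is a valid tree decomposition of width max|bag| − 1 = 2, and hence tw(G) ≤ 2.

Yes; width 2.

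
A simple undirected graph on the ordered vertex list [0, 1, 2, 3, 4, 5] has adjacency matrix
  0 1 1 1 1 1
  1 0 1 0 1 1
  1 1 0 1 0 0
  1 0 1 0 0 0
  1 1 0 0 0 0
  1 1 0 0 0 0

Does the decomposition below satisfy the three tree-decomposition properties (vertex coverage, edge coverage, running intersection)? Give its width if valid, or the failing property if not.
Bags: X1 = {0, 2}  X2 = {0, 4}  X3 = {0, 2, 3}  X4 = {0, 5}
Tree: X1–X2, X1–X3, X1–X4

No — vertex 1 appears in no bag.

A tree decomposition must satisfy three properties: every vertex lies in some bag; for every edge, both endpoints lie together in some bag; and for every vertex, the bags containing it form a connected subtree. Here vertex 1 appears in no bag, so the decomposition is invalid.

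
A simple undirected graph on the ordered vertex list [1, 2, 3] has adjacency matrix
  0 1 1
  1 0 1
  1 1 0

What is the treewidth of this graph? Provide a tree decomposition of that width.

With just one bag of size 3, the width is 3 − 1 = 2, so tw(G) ≤ 2. Conversely, {1, 2, 3} is a clique of size 3, and the vertices of any clique must share a bag in every tree decomposition; so some bag has ≥ 3 vertices and tw(G) ≥ 2. Therefore the treewidth is 2.

Treewidth 2.
One optimal decomposition is:
Bags: B1 = {1, 2, 3}
Tree: (single bag)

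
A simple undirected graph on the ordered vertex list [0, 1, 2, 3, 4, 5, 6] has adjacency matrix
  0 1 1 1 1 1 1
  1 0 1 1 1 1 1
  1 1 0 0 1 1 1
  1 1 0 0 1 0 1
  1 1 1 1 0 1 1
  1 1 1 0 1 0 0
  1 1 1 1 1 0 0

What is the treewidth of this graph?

4

A width-4 tree decomposition is:
Bags: B1 = {0, 1, 2, 4, 6}  B2 = {0, 1, 2, 4, 5}  B3 = {0, 1, 3, 4, 6}
Tree: B1–B2, B1–B3
The largest bag has 5 vertices, giving width 4; this decomposition certifies tw(G) ≤ 4. Conversely, {0, 1, 2, 4, 5} is a clique of size 5, and the vertices of any clique must share a bag in every tree decomposition; so some bag has ≥ 5 vertices and tw(G) ≥ 4. Hence tw(G) = 4 exactly.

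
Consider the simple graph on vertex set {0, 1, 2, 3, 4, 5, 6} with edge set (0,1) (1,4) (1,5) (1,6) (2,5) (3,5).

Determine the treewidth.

A width-1 tree decomposition is:
Bags: B1 = {1, 5}  B2 = {0, 1}  B3 = {2, 5}  B4 = {1, 4}  B5 = {1, 6}  B6 = {3, 5}
Tree: B1–B2, B1–B3, B1–B4, B4–B5, B1–B6
The largest bag has 2 vertices, giving width 1; this decomposition certifies tw(G) ≤ 1. G has an edge, so its treewidth is at least 1. Hence tw(G) = 1 exactly.

1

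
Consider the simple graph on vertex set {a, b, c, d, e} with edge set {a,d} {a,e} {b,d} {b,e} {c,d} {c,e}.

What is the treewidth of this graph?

2

A width-2 tree decomposition is:
Bags: B1 = {c, d, e}  B2 = {b, d, e}  B3 = {a, d, e}
Tree: B1–B2, B2–B3
Each bag holds 3 vertices, so the decomposition has width 2, which upper-bounds the treewidth. For the lower bound, G contains the cycle c–e–b–d–c, so G is not a forest; only forests have treewidth ≤ 1, hence tw(G) ≥ 2. Combining the bounds, tw(G) = 2.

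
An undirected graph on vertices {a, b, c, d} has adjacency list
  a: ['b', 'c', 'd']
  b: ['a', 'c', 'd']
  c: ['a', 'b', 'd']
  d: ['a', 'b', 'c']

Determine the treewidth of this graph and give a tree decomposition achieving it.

A single bag containing all 4 vertices is trivially a valid decomposition of width 3. Conversely, {a, b, c, d} is a clique of size 4, and the vertices of any clique must share a bag in every tree decomposition; so some bag has ≥ 4 vertices and tw(G) ≥ 3. Hence tw(G) = 3 exactly.

Treewidth 3.
One such decomposition:
Bags: B1 = {a, b, c, d}
Tree: (single bag)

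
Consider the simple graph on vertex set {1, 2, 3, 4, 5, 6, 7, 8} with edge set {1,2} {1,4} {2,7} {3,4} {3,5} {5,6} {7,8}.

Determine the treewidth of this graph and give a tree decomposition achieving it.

Treewidth 1.
One such decomposition:
Bags: B1 = {5, 6}  B2 = {3, 5}  B3 = {3, 4}  B4 = {1, 4}  B5 = {1, 2}  B6 = {2, 7}  B7 = {7, 8}
Tree: B1–B2, B2–B3, B3–B4, B4–B5, B5–B6, B6–B7

Each bag holds 2 vertices, so the decomposition has width 1, which upper-bounds the treewidth. Any graph with an edge has treewidth ≥ 1, and G has the edge 6–5. Combining the bounds, tw(G) = 1.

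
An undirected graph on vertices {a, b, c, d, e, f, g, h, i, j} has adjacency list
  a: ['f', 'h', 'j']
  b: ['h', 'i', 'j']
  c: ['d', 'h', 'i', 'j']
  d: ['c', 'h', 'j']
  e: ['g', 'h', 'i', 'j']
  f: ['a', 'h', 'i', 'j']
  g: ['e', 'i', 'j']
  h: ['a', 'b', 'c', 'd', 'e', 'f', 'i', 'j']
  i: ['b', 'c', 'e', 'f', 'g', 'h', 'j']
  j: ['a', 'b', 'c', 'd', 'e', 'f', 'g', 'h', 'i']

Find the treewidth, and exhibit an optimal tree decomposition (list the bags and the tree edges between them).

Each bag holds 4 vertices, so the decomposition has width 3, which upper-bounds the treewidth. For the lower bound, the 4 vertices {e, g, i, j} are pairwise adjacent, and any tree decomposition puts a clique entirely inside one bag — forcing width ≥ 3. The upper and lower bounds meet at 3, so that is the treewidth.

Treewidth 3.
One optimal decomposition is:
Bags: B1 = {f, h, i, j}  B2 = {e, h, i, j}  B3 = {c, h, i, j}  B4 = {e, g, i, j}  B5 = {c, d, h, j}  B6 = {a, f, h, j}  B7 = {b, h, i, j}
Tree: B1–B2, B1–B3, B2–B4, B3–B5, B1–B6, B1–B7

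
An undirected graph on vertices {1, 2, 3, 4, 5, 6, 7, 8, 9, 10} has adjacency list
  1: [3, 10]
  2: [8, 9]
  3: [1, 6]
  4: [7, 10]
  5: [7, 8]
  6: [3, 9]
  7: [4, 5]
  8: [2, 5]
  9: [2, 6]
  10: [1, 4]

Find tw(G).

A width-2 tree decomposition is:
Bags: B1 = {2, 8, 9}  B2 = {5, 8, 9}  B3 = {5, 7, 9}  B4 = {4, 7, 9}  B5 = {4, 9, 10}  B6 = {1, 9, 10}  B7 = {1, 3, 9}  B8 = {3, 6, 9}
Tree: B1–B2, B2–B3, B3–B4, B4–B5, B5–B6, B6–B7, B7–B8
The largest bag has 3 vertices, giving width 2; this decomposition certifies tw(G) ≤ 2. The edges 9–2–8–5–7–4–10–1–3–6–9 form a cycle, so G is not a tree and its treewidth is at least 2. Hence tw(G) = 2 exactly.

2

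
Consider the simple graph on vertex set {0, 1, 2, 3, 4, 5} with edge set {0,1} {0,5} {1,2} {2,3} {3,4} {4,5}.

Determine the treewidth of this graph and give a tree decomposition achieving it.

Each bag holds 3 vertices, so the decomposition has width 2, which upper-bounds the treewidth. The edges 3–2–1–0–5–4–3 form a cycle, so G is not a tree and its treewidth is at least 2. Hence tw(G) = 2 exactly.

Treewidth 2.
One such decomposition:
Bags: B1 = {1, 2, 3}  B2 = {0, 1, 3}  B3 = {0, 3, 5}  B4 = {3, 4, 5}
Tree: B1–B2, B2–B3, B3–B4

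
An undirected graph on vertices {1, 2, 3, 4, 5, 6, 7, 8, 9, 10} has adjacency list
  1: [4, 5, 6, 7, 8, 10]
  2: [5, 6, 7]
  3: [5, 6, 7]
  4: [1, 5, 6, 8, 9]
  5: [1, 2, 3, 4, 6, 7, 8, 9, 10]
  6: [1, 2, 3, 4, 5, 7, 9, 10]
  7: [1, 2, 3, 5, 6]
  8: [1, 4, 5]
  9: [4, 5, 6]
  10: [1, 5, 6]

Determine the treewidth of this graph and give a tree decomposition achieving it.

Treewidth 3.
One optimal decomposition is:
Bags: B1 = {1, 5, 6, 7}  B2 = {3, 5, 6, 7}  B3 = {2, 5, 6, 7}  B4 = {1, 5, 6, 10}  B5 = {1, 4, 5, 6}  B6 = {1, 4, 5, 8}  B7 = {4, 5, 6, 9}
Tree: B1–B2, B2–B3, B1–B4, B1–B5, B5–B6, B5–B7

Each bag holds 4 vertices, so the decomposition has width 3, which upper-bounds the treewidth. On the other hand G contains the 4-clique {1, 4, 5, 8}. A clique must lie in a single bag of any decomposition, so no decomposition can have width below 3. The upper and lower bounds meet at 3, so that is the treewidth.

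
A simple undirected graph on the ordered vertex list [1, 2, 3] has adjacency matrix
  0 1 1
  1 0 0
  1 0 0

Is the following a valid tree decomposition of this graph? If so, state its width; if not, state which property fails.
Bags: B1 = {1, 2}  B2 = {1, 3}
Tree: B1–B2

Yes; width 1.

Vertex coverage: the bags together contain {1, 2, 3}, the full vertex set. Edge coverage: each edge of G has both endpoints in at least one bag. Running intersection: for every vertex, the bags containing it form a connected subtree. All three properties hold, so this is a valid tree decomposition of width max|bag| − 1 = 1, and hence tw(G) ≤ 1.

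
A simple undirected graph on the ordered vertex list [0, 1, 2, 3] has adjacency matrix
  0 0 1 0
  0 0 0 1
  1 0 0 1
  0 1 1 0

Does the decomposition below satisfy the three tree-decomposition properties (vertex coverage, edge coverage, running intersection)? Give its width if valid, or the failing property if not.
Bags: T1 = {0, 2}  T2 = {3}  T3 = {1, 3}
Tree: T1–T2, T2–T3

No — edge (2,3) lies in no bag.

A tree decomposition must satisfy three properties: every vertex lies in some bag; for every edge, both endpoints lie together in some bag; and for every vertex, the bags containing it form a connected subtree. Here edge (2,3) lies in no bag, so the decomposition is invalid.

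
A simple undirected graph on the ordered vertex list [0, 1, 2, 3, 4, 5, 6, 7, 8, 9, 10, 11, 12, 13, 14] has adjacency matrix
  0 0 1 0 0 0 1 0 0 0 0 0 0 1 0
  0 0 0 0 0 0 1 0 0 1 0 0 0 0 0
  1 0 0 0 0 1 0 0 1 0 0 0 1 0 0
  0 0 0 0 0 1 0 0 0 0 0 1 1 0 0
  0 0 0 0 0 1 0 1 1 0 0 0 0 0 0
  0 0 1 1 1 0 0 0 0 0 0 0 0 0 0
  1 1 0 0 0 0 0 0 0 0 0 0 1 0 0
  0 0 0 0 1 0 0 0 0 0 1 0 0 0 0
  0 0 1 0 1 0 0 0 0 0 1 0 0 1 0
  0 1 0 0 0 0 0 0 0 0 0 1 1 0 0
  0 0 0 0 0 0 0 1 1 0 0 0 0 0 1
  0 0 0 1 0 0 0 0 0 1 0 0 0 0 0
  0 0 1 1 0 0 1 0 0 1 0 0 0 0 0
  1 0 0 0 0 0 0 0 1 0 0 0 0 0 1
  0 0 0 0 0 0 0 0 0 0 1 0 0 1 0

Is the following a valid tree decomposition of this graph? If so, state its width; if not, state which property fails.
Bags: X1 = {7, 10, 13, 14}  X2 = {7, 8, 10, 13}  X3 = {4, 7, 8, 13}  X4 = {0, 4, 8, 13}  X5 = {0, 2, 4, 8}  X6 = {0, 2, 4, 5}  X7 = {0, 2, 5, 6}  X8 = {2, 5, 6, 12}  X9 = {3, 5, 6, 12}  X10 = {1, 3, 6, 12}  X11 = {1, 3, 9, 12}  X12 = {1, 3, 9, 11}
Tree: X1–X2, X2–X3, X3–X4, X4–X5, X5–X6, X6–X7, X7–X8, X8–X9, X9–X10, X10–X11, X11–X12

Yes; width 3.

Every vertex of G appears in some bag (union = {0, 1, 2, 3, 4, 5, 6, 7, 8, 9, 10, 11, 12, 13, 14}); every edge is covered by a bag; and for each vertex v the set of bags containing v is connected in the bag tree. The decomposition is therefore valid. The largest bag has 4 vertices, so the width is 3.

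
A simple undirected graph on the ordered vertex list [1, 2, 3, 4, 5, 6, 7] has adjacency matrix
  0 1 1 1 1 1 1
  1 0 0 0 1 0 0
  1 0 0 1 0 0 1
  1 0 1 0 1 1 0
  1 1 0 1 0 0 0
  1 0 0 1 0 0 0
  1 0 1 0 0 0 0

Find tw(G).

A width-2 tree decomposition is:
Bags: B1 = {1, 4, 5}  B2 = {1, 3, 4}  B3 = {1, 2, 5}  B4 = {1, 4, 6}  B5 = {1, 3, 7}
Tree: B1–B2, B1–B3, B2–B4, B2–B5
The largest bag has 3 vertices, giving width 2; this decomposition certifies tw(G) ≤ 2. Conversely, {1, 2, 5} is a clique of size 3, and the vertices of any clique must share a bag in every tree decomposition; so some bag has ≥ 3 vertices and tw(G) ≥ 2. The upper and lower bounds meet at 2, so that is the treewidth.

2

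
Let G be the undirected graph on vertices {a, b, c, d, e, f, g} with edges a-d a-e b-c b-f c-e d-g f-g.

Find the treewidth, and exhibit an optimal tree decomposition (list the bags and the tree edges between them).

Treewidth 2.
One optimal decomposition is:
Bags: B1 = {a, d, e}  B2 = {c, d, e}  B3 = {b, c, d}  B4 = {b, d, f}  B5 = {d, f, g}
Tree: B1–B2, B2–B3, B3–B4, B4–B5

The largest bag has 3 vertices, giving width 2; this decomposition certifies tw(G) ≤ 2. Since d–a–e–c–b–f–g–d is a cycle in G, G is not acyclic. Forests are exactly the graphs of treewidth ≤ 1, so tw(G) ≥ 2. Therefore the treewidth is 2.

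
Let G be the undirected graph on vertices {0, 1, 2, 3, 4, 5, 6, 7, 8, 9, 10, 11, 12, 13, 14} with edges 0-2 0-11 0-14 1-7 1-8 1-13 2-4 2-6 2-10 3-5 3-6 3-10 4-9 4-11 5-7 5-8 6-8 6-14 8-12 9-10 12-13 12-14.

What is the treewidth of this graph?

3

A width-3 tree decomposition is:
Bags: B1 = {1, 7, 12, 13}  B2 = {1, 7, 8, 12}  B3 = {5, 7, 8, 12}  B4 = {5, 8, 12, 14}  B5 = {5, 6, 8, 14}  B6 = {3, 5, 6, 14}  B7 = {0, 3, 6, 14}  B8 = {0, 2, 3, 6}  B9 = {0, 2, 3, 10}  B10 = {0, 2, 10, 11}  B11 = {2, 4, 10, 11}  B12 = {4, 9, 10, 11}
Tree: B1–B2, B2–B3, B3–B4, B4–B5, B5–B6, B6–B7, B7–B8, B8–B9, B9–B10, B10–B11, B11–B12
Every bag has size at most 4, so the width is 4 − 1 = 3 and tw(G) ≤ 3. For the lower bound: the 4 vertex sets {1,7,13}, {12}, {8}, {3,5,6,14} are disjoint, each induces a connected subgraph, and every pair is joined by at least one edge of G. Contracting each set to a single vertex therefore yields K_{4} as a minor, and since treewidth is minor-monotone, tw(G) ≥ tw(K_{4}) = 3. Combining the bounds, tw(G) = 3.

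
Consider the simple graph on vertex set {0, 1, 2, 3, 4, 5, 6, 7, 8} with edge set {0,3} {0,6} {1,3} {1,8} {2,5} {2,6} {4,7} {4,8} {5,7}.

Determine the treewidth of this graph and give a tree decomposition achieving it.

Every bag has size at most 3, so the width is 3 − 1 = 2 and tw(G) ≤ 2. Since 5–2–6–0–3–1–8–4–7–5 is a cycle in G, G is not acyclic. Forests are exactly the graphs of treewidth ≤ 1, so tw(G) ≥ 2. The upper and lower bounds meet at 2, so that is the treewidth.

Treewidth 2.
One optimal decomposition is:
Bags: B1 = {2, 5, 6}  B2 = {0, 5, 6}  B3 = {0, 3, 5}  B4 = {1, 3, 5}  B5 = {1, 5, 8}  B6 = {4, 5, 8}  B7 = {4, 5, 7}
Tree: B1–B2, B2–B3, B3–B4, B4–B5, B5–B6, B6–B7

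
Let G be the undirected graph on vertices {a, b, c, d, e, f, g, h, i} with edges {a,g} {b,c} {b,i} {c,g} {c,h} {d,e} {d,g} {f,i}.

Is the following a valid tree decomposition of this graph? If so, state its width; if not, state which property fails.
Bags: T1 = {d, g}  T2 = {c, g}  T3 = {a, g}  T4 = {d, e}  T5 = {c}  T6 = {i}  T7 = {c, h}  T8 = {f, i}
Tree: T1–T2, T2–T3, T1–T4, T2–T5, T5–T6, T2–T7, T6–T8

No — vertex b appears in no bag.

A tree decomposition must satisfy three properties: every vertex lies in some bag; for every edge, both endpoints lie together in some bag; and for every vertex, the bags containing it form a connected subtree. Here vertex b appears in no bag, so the decomposition is invalid.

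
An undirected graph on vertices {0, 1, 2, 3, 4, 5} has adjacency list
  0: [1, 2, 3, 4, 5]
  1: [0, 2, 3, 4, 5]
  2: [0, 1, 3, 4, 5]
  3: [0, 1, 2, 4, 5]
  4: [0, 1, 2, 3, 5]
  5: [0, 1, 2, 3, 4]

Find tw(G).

A width-5 tree decomposition is:
Bags: B1 = {0, 1, 2, 3, 4, 5}
Tree: (single bag)
A single bag containing all 6 vertices is trivially a valid decomposition of width 5. Conversely, {0, 1, 2, 3, 4, 5} is a clique of size 6, and the vertices of any clique must share a bag in every tree decomposition; so some bag has ≥ 6 vertices and tw(G) ≥ 5. The upper and lower bounds meet at 5, so that is the treewidth.

5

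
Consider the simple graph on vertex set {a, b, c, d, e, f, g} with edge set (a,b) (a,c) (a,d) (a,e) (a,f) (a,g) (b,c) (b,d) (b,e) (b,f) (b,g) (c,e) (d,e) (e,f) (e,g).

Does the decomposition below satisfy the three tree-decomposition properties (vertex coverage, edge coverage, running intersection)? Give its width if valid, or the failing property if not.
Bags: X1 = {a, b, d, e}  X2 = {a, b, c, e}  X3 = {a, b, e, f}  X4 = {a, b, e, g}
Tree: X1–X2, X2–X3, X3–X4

Yes; width 3.

Vertex coverage: the bags together contain {a, b, c, d, e, f, g}, the full vertex set. Edge coverage: each edge of G has both endpoints in at least one bag. Running intersection: for every vertex, the bags containing it form a connected subtree. All three properties hold, so this is a valid tree decomposition of width max|bag| − 1 = 3, and hence tw(G) ≤ 3.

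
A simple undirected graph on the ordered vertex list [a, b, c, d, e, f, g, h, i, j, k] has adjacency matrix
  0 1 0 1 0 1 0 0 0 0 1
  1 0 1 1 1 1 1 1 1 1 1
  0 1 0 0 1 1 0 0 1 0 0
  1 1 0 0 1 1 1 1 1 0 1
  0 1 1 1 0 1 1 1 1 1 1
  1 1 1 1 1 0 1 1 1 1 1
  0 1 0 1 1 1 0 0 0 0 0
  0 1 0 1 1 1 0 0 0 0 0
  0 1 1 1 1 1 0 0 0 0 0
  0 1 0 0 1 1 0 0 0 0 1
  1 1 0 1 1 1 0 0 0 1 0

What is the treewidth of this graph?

4

A width-4 tree decomposition is:
Bags: B1 = {b, d, e, f, i}  B2 = {b, c, e, f, i}  B3 = {b, d, e, f, k}  B4 = {a, b, d, f, k}  B5 = {b, d, e, f, h}  B6 = {b, d, e, f, g}  B7 = {b, e, f, j, k}
Tree: B1–B2, B1–B3, B3–B4, B1–B5, B3–B6, B3–B7
Each bag holds 5 vertices, so the decomposition has width 4, which upper-bounds the treewidth. Conversely, {b, d, e, f, g} is a clique of size 5, and the vertices of any clique must share a bag in every tree decomposition; so some bag has ≥ 5 vertices and tw(G) ≥ 4. The upper and lower bounds meet at 4, so that is the treewidth.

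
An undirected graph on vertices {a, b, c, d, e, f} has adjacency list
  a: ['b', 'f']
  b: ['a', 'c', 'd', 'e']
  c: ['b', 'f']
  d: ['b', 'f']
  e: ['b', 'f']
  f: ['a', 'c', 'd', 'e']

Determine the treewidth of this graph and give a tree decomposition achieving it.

The largest bag has 3 vertices, giving width 2; this decomposition certifies tw(G) ≤ 2. For the lower bound, G contains the cycle d–f–e–b–d, so G is not a forest; only forests have treewidth ≤ 1, hence tw(G) ≥ 2. Hence tw(G) = 2 exactly.

Treewidth 2.
One such decomposition:
Bags: B1 = {b, d, f}  B2 = {b, e, f}  B3 = {a, b, f}  B4 = {b, c, f}
Tree: B1–B2, B2–B3, B3–B4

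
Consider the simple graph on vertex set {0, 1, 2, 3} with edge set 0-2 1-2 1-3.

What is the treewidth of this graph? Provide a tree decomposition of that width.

Every bag has size at most 2, so the width is 2 − 1 = 1 and tw(G) ≤ 1. G has an edge, so its treewidth is at least 1. Hence tw(G) = 1 exactly.

Treewidth 1.
Bags: B1 = {0, 2}  B2 = {1, 2}  B3 = {1, 3}
Tree: B1–B2, B2–B3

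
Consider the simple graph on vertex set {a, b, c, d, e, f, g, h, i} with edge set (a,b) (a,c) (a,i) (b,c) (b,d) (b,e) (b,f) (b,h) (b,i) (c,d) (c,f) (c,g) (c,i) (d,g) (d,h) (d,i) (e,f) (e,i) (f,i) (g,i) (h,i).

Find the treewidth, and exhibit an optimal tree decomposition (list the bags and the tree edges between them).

Every bag has size at most 4, so the width is 4 − 1 = 3 and tw(G) ≤ 3. On the other hand G contains the 4-clique {c, d, g, i}. A clique must lie in a single bag of any decomposition, so no decomposition can have width below 3. Hence tw(G) = 3 exactly.

Treewidth 3.
One optimal decomposition is:
Bags: B1 = {a, b, c, i}  B2 = {b, c, d, i}  B3 = {c, d, g, i}  B4 = {b, c, f, i}  B5 = {b, d, h, i}  B6 = {b, e, f, i}
Tree: B1–B2, B2–B3, B1–B4, B2–B5, B4–B6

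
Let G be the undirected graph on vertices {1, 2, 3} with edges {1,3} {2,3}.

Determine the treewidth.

1

A width-1 tree decomposition is:
Bags: B1 = {1, 3}  B2 = {2, 3}
Tree: B1–B2
Every bag has size at most 2, so the width is 2 − 1 = 1 and tw(G) ≤ 1. G has an edge, so its treewidth is at least 1. Therefore the treewidth is 1.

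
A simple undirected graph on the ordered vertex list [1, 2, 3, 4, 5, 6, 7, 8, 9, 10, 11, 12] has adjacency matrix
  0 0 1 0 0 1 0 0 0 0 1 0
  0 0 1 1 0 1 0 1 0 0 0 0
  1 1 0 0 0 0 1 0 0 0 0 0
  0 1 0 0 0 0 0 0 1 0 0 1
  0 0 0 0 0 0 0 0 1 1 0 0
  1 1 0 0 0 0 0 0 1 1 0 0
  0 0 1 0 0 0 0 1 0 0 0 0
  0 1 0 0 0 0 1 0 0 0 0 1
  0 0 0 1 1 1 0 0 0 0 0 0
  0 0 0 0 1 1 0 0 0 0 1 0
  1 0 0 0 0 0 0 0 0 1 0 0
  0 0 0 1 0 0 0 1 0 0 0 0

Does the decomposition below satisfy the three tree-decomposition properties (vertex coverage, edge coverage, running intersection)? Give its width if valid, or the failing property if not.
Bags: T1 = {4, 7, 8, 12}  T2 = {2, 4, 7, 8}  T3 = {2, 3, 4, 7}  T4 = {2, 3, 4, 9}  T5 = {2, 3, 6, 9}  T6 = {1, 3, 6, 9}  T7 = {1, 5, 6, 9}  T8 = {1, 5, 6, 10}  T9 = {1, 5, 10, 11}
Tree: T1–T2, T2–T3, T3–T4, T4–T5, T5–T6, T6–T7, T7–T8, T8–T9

Every vertex of G appears in some bag (union = {1, 2, 3, 4, 5, 6, 7, 8, 9, 10, 11, 12}); every edge is covered by a bag; and for each vertex v the set of bags containing v is connected in the bag tree. The decomposition is therefore valid. The largest bag has 4 vertices, so the width is 3.

Yes; width 3.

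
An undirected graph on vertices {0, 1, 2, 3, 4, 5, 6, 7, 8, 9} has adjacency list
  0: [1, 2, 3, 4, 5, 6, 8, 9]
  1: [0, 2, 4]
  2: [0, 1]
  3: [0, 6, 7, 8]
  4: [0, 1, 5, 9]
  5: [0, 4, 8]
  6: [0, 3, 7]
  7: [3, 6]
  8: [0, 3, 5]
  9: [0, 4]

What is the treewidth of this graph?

2

A width-2 tree decomposition is:
Bags: B1 = {0, 4, 5}  B2 = {0, 1, 4}  B3 = {0, 4, 9}  B4 = {0, 1, 2}  B5 = {0, 5, 8}  B6 = {0, 3, 8}  B7 = {0, 3, 6}  B8 = {3, 6, 7}
Tree: B1–B2, B2–B3, B2–B4, B1–B5, B5–B6, B6–B7, B7–B8
Every bag has size at most 3, so the width is 3 − 1 = 2 and tw(G) ≤ 2. Conversely, {0, 1, 2} is a clique of size 3, and the vertices of any clique must share a bag in every tree decomposition; so some bag has ≥ 3 vertices and tw(G) ≥ 2. Therefore the treewidth is 2.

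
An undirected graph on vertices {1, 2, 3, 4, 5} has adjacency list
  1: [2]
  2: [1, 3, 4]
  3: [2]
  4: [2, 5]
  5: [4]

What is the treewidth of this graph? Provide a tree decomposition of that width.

Each bag holds 2 vertices, so the decomposition has width 1, which upper-bounds the treewidth. Any graph with an edge has treewidth ≥ 1, and G has the edge 2–4. The upper and lower bounds meet at 1, so that is the treewidth.

Treewidth 1.
Bags: B1 = {2, 4}  B2 = {1, 2}  B3 = {4, 5}  B4 = {2, 3}
Tree: B1–B2, B1–B3, B1–B4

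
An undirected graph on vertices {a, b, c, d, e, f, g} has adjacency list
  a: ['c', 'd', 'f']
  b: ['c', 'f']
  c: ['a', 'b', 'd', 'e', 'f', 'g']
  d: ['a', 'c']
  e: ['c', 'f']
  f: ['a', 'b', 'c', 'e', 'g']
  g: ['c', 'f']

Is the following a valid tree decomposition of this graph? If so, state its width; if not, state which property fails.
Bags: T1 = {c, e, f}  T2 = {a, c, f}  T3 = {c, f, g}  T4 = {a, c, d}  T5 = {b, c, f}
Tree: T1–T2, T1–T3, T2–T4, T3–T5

Yes; width 2.

Vertex coverage: the bags together contain {a, b, c, d, e, f, g}, the full vertex set. Edge coverage: each edge of G has both endpoints in at least one bag. Running intersection: for every vertex, the bags containing it form a connected subtree. All three properties hold, so this is a valid tree decomposition of width max|bag| − 1 = 2, and hence tw(G) ≤ 2.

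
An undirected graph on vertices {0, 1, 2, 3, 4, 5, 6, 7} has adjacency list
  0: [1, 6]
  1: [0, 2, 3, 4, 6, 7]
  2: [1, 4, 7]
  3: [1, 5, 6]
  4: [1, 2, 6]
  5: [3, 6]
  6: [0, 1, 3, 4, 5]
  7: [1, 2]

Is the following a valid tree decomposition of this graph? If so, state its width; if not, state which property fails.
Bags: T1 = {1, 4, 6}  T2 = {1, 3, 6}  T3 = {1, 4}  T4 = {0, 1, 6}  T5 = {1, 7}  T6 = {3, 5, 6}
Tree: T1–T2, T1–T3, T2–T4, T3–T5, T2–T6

A tree decomposition must satisfy three properties: every vertex lies in some bag; for every edge, both endpoints lie together in some bag; and for every vertex, the bags containing it form a connected subtree. Here vertex 2 appears in no bag, so the decomposition is invalid.

No — vertex 2 appears in no bag.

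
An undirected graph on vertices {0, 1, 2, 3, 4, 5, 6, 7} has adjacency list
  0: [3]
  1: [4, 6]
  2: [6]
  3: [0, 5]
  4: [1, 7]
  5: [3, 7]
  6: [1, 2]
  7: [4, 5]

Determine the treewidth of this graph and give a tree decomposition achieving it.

The largest bag has 2 vertices, giving width 1; this decomposition certifies tw(G) ≤ 1. Since G has at least one edge (e.g. 2–6), it is not an edgeless graph, so tw(G) ≥ 1. The upper and lower bounds meet at 1, so that is the treewidth.

Treewidth 1.
Bags: B1 = {2, 6}  B2 = {1, 6}  B3 = {1, 4}  B4 = {4, 7}  B5 = {5, 7}  B6 = {3, 5}  B7 = {0, 3}
Tree: B1–B2, B2–B3, B3–B4, B4–B5, B5–B6, B6–B7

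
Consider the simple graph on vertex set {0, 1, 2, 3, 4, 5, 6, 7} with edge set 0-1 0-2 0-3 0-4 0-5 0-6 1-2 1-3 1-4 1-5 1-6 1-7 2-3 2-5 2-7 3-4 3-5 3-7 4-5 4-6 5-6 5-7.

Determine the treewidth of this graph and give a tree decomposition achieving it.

Treewidth 4.
One such decomposition:
Bags: B1 = {0, 1, 3, 4, 5}  B2 = {0, 1, 2, 3, 5}  B3 = {0, 1, 4, 5, 6}  B4 = {1, 2, 3, 5, 7}
Tree: B1–B2, B1–B3, B2–B4

The largest bag has 5 vertices, giving width 4; this decomposition certifies tw(G) ≤ 4. Conversely, {0, 1, 2, 3, 5} is a clique of size 5, and the vertices of any clique must share a bag in every tree decomposition; so some bag has ≥ 5 vertices and tw(G) ≥ 4. Hence tw(G) = 4 exactly.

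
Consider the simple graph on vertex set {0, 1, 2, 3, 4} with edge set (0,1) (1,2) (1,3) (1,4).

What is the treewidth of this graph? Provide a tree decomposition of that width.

Each bag holds 2 vertices, so the decomposition has width 1, which upper-bounds the treewidth. Since G has at least one edge (e.g. 2–1), it is not an edgeless graph, so tw(G) ≥ 1. Hence tw(G) = 1 exactly.

Treewidth 1.
One optimal decomposition is:
Bags: B1 = {1, 2}  B2 = {1, 4}  B3 = {0, 1}  B4 = {1, 3}
Tree: B1–B2, B1–B3, B3–B4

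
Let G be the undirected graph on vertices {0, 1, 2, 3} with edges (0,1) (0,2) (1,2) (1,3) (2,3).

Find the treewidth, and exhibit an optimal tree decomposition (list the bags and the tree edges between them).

Treewidth 2.
One such decomposition:
Bags: B1 = {1, 2, 3}  B2 = {0, 1, 2}
Tree: B1–B2

Every bag has size at most 3, so the width is 3 − 1 = 2 and tw(G) ≤ 2. For the lower bound, the 3 vertices {0, 1, 2} are pairwise adjacent, and any tree decomposition puts a clique entirely inside one bag — forcing width ≥ 2. Hence tw(G) = 2 exactly.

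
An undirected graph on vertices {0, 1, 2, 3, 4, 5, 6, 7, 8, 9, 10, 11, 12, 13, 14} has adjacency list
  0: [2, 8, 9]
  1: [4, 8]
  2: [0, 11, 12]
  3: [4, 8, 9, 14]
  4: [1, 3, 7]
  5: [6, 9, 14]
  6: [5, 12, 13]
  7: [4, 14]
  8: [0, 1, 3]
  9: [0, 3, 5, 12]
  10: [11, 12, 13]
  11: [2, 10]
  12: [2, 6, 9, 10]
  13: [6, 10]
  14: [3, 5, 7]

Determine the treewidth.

3

A width-3 tree decomposition is:
Bags: B1 = {1, 4, 7, 14}  B2 = {1, 3, 4, 14}  B3 = {1, 3, 8, 14}  B4 = {3, 5, 8, 14}  B5 = {3, 5, 8, 9}  B6 = {0, 5, 8, 9}  B7 = {0, 5, 6, 9}  B8 = {0, 6, 9, 12}  B9 = {0, 2, 6, 12}  B10 = {2, 6, 12, 13}  B11 = {2, 10, 12, 13}  B12 = {2, 10, 11, 13}
Tree: B1–B2, B2–B3, B3–B4, B4–B5, B5–B6, B6–B7, B7–B8, B8–B9, B9–B10, B10–B11, B11–B12
Each bag holds 4 vertices, so the decomposition has width 3, which upper-bounds the treewidth. For the lower bound: the 4 vertex sets {1,4,7}, {14}, {3}, {0,5,8,9} are disjoint, each induces a connected subgraph, and every pair is joined by at least one edge of G. Contracting each set to a single vertex therefore yields K_{4} as a minor, and since treewidth is minor-monotone, tw(G) ≥ tw(K_{4}) = 3. Hence tw(G) = 3 exactly.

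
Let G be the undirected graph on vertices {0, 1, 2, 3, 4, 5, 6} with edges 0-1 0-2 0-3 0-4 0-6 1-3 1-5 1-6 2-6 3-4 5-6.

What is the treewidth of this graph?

2

A width-2 tree decomposition is:
Bags: B1 = {0, 2, 6}  B2 = {0, 1, 6}  B3 = {1, 5, 6}  B4 = {0, 1, 3}  B5 = {0, 3, 4}
Tree: B1–B2, B2–B3, B2–B4, B4–B5
Every bag has size at most 3, so the width is 3 − 1 = 2 and tw(G) ≤ 2. On the other hand G contains the 3-clique {0, 1, 3}. A clique must lie in a single bag of any decomposition, so no decomposition can have width below 2. Hence tw(G) = 2 exactly.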